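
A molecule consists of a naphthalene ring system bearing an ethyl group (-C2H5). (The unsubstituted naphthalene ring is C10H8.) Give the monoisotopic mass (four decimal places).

156.0939

Atom tally by fragment:
  naphthalene ring system core → C:10 H:8
  (− 1 ring H displaced by substituents)
  + C2H5 → C:2 H:5
Element totals:
  C: 12
  H: 12
Molecular formula: C12H12.
  M = 12(12.0) + 12(1.007825)
    = 144.000000 + 12.093900 = 156.093900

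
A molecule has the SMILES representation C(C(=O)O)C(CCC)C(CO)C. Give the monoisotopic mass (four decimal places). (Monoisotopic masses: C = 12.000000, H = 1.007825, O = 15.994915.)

174.1256

Atom tally by fragment:
  HOOCCH2 → C:2 H:3 O:2
  CH(CH2CH2CH3) → C:4 H:8
  CH(CH2OH) → C:2 H:4 O:1
  CH3 → C:1 H:3
Element totals:
  C: 9
  H: 18
  O: 3
Molecular formula: C9H18O3.
  M = 9(12.0) + 18(1.007825) + 3(15.994915)
    = 108.000000 + 18.140850 + 47.984745 = 174.125595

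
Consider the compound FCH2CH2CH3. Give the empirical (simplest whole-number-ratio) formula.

Atom tally by fragment:
  FCH2 → C:1 H:2 F:1
  CH2 → C:1 H:2
  CH3 → C:1 H:3
Element totals:
  C: 3
  H: 7
  F: 1
Molecular formula: C3H7F.
gcd of subscripts (3, 1, 7) = 1, so the empirical formula equals the molecular formula.

C3H7F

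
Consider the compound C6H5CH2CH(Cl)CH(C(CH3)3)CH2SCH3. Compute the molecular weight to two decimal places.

270.86 g/mol

Element totals:
  C: 15
  H: 23
  Cl: 1
  S: 1
Molecular formula: C15H23ClS.
  M = 15(12.011) + 23(1.008) + 35.45 + 32.06
    = 180.165 + 23.184 + 35.450 + 32.060 = 270.859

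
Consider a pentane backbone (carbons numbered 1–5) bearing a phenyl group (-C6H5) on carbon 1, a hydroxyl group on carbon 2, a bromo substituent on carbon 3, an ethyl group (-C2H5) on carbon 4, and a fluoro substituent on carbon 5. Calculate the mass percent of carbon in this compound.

Atom tally by fragment:
  C6H5CH2 → C:7 H:7
  CH(OH) → C:1 H:2 O:1
  CH(Br) → C:1 H:1 Br:1
  CH(C2H5) → C:3 H:6
  CH2F → C:1 H:2 F:1
Element totals:
  C: 13
  H: 18
  Br: 1
  F: 1
  O: 1
Molecular formula: C13H18BrFO.
Molar mass = 289.188 g/mol.
Mass from C: 13 × 12.011 = 156.143 g/mol.
%C = 156.143 / 289.188 × 100 = 53.99%.

53.99%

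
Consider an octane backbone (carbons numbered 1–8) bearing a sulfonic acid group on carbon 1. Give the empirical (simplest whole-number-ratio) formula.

C8H18O3S

Atom tally by fragment:
  HO3SCH2 → C:1 H:3 S:1 O:3
  CH2 → C:1 H:2
  CH2 → C:1 H:2
  CH2 → C:1 H:2
  CH2 → C:1 H:2
  CH2 → C:1 H:2
  CH2 → C:1 H:2
  CH3 → C:1 H:3
Element totals:
  C: 8
  H: 18
  O: 3
  S: 1
Molecular formula: C8H18O3S.
gcd of subscripts (8, 18, 3, 1) = 1, so the empirical formula equals the molecular formula.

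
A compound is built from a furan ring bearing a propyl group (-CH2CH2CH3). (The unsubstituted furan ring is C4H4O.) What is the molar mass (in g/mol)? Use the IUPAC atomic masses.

110.16 g/mol

Atom tally by fragment:
  furan ring core → C:4 H:4 O:1
  (− 1 ring H displaced by substituents)
  + CH2CH2CH3 → C:3 H:7
Element totals:
  C: 7
  H: 10
  O: 1
Molecular formula: C7H10O.
  M = 7(12.011) + 10(1.008) + 15.999
    = 84.077 + 10.080 + 15.999 = 110.156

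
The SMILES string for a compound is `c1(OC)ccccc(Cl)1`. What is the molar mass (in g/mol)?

Atom tally by fragment:
  benzene ring core → C:6 H:6
  (− 2 ring H displaced by substituents)
  + OCH3 → C:1 H:3 O:1
  + Cl → Cl:1
Element totals:
  C: 7
  H: 7
  Cl: 1
  O: 1
Molecular formula: C7H7ClO.
  M = 7(12.011) + 7(1.008) + 35.45 + 15.999
    = 84.077 + 7.056 + 35.450 + 15.999 = 142.582

142.58 g/mol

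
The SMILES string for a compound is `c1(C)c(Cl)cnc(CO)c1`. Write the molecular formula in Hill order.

C7H8ClNO

Atom tally by fragment:
  pyridine ring core → C:5 H:5 N:1
  (− 3 ring H displaced by substituents)
  + CH3 → C:1 H:3
  + Cl → Cl:1
  + CH2OH → C:1 H:3 O:1
Element totals:
  C: 7
  H: 8
  Cl: 1
  N: 1
  O: 1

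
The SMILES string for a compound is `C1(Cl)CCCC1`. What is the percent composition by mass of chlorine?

33.90%

Atom tally by fragment:
  cyclopentane ring core → C:5 H:10
  (− 1 ring H displaced by substituents)
  + Cl → Cl:1
Element totals:
  C: 5
  H: 9
  Cl: 1
Molecular formula: C5H9Cl.
Molar mass = 104.577 g/mol.
Mass from Cl: 1 × 35.45 = 35.450 g/mol.
%Cl = 35.450 / 104.577 × 100 = 33.90%.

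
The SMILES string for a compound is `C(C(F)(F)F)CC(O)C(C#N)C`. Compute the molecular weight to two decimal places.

Atom tally by fragment:
  F3CCH2 → C:2 H:2 F:3
  CH2 → C:1 H:2
  CH(OH) → C:1 H:2 O:1
  CH(CN) → C:2 H:1 N:1
  CH3 → C:1 H:3
Element totals:
  C: 7
  H: 10
  F: 3
  N: 1
  O: 1
Molecular formula: C7H10F3NO.
  M = 7(12.011) + 10(1.008) + 3(18.998) + 14.007 + 15.999
    = 84.077 + 10.080 + 56.994 + 14.007 + 15.999 = 181.157

181.16 g/mol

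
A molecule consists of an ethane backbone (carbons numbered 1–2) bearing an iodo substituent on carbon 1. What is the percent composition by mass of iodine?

81.37%

Atom tally by fragment:
  ICH2 → C:1 H:2 I:1
  CH3 → C:1 H:3
Element totals:
  C: 2
  H: 5
  I: 1
Molecular formula: C2H5I.
Molar mass = 155.966 g/mol.
Mass from I: 1 × 126.904 = 126.904 g/mol.
%I = 126.904 / 155.966 × 100 = 81.37%.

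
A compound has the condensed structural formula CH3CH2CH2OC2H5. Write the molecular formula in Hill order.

C5H12O

Element totals:
  C: 5
  H: 12
  O: 1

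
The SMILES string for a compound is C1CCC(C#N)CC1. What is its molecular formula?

Atom tally by fragment:
  cyclohexane ring core → C:6 H:12
  (− 1 ring H displaced by substituents)
  + CN → C:1 N:1
Element totals:
  C: 7
  H: 11
  N: 1

C7H11N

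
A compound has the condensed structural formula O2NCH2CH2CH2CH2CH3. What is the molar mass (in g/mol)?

117.15 g/mol

Atom tally by fragment:
  O2NCH2 → C:1 H:2 N:1 O:2
  CH2 → C:1 H:2
  CH2 → C:1 H:2
  CH2 → C:1 H:2
  CH3 → C:1 H:3
Element totals:
  C: 5
  H: 11
  N: 1
  O: 2
Molecular formula: C5H11NO2.
  M = 5(12.011) + 11(1.008) + 14.007 + 2(15.999)
    = 60.055 + 11.088 + 14.007 + 31.998 = 117.148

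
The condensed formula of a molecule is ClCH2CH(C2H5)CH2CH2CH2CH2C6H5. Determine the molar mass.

Atom tally by fragment:
  ClCH2 → C:1 H:2 Cl:1
  CH(C2H5) → C:3 H:6
  CH2 → C:1 H:2
  CH2 → C:1 H:2
  CH2 → C:1 H:2
  CH2C6H5 → C:7 H:7
Element totals:
  C: 14
  H: 21
  Cl: 1
Molecular formula: C14H21Cl.
  M = 14(12.011) + 21(1.008) + 35.45
    = 168.154 + 21.168 + 35.450 = 224.772

224.77 g/mol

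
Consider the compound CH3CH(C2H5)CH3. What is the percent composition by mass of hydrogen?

Atom tally by fragment:
  CH3 → C:1 H:3
  CH(C2H5) → C:3 H:6
  CH3 → C:1 H:3
Element totals:
  C: 5
  H: 12
Molecular formula: C5H12.
Molar mass = 72.151 g/mol.
Mass from H: 12 × 1.008 = 12.096 g/mol.
%H = 12.096 / 72.151 × 100 = 16.76%.

16.76%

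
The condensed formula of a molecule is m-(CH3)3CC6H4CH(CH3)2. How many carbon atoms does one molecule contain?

Atom tally by fragment:
  benzene ring core → C:6 H:6
  (− 2 ring H displaced by substituents)
  + C(CH3)3 → C:4 H:9
  + CH(CH3)2 → C:3 H:7
Element totals:
  C: 13
  H: 20

13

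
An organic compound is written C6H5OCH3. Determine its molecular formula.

C7H8O

Atom tally by fragment:
  benzene ring core → C:6 H:6
  (− 1 ring H displaced by substituents)
  + OCH3 → C:1 H:3 O:1
Element totals:
  C: 7
  H: 8
  O: 1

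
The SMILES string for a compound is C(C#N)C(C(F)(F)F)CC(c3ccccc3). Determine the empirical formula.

C12H12F3N

Atom tally by fragment:
  NCCH2 → C:2 H:2 N:1
  CH(CF3) → C:2 H:1 F:3
  CH2 → C:1 H:2
  CH2C6H5 → C:7 H:7
Element totals:
  C: 12
  H: 12
  F: 3
  N: 1
Molecular formula: C12H12F3N.
gcd of subscripts (12, 3, 12, 1) = 1, so the empirical formula equals the molecular formula.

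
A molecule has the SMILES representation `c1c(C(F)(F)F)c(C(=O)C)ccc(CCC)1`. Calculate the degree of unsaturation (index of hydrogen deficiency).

5

Atom tally by fragment:
  benzene ring core → C:6 H:6
  (− 3 ring H displaced by substituents)
  + CF3 → C:1 F:3
  + COCH3 → C:2 H:3 O:1
  + CH2CH2CH3 → C:3 H:7
Element totals:
  C: 12
  H: 13
  F: 3
  O: 1
Molecular formula: C12H13F3O.
DoU = (2C + 2 + N − H − X) / 2 = (2·12 + 2 + 0 − 13 − 3) / 2 = 5.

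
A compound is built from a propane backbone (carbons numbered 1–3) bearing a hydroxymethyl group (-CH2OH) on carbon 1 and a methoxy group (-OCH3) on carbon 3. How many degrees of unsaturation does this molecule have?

0

Atom tally by fragment:
  HOCH2CH2 → C:2 H:5 O:1
  CH2 → C:1 H:2
  CH2OCH3 → C:2 H:5 O:1
Element totals:
  C: 5
  H: 12
  O: 2
Molecular formula: C5H12O2.
DoU = (2C + 2 + N − H − X) / 2 = (2·5 + 2 + 0 − 12 − 0) / 2 = 0.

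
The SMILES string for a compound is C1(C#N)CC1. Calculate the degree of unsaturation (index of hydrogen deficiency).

Atom tally by fragment:
  cyclopropane ring core → C:3 H:6
  (− 1 ring H displaced by substituents)
  + CN → C:1 N:1
Element totals:
  C: 4
  H: 5
  N: 1
Molecular formula: C4H5N.
DoU = (2C + 2 + N − H − X) / 2 = (2·4 + 2 + 1 − 5 − 0) / 2 = 3.

3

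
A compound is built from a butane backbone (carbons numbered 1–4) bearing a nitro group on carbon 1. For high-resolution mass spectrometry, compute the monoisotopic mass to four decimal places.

Atom tally by fragment:
  O2NCH2 → C:1 H:2 N:1 O:2
  CH2 → C:1 H:2
  CH2 → C:1 H:2
  CH3 → C:1 H:3
Element totals:
  C: 4
  H: 9
  N: 1
  O: 2
Molecular formula: C4H9NO2.
  M = 4(12.0) + 9(1.007825) + 14.003074 + 2(15.994915)
    = 48.000000 + 9.070425 + 14.003074 + 31.989830 = 103.063329

103.0633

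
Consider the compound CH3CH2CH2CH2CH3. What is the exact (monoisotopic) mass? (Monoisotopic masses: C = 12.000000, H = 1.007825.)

Element totals:
  C: 5
  H: 12
Molecular formula: C5H12.
  M = 5(12.0) + 12(1.007825)
    = 60.000000 + 12.093900 = 72.093900

72.0939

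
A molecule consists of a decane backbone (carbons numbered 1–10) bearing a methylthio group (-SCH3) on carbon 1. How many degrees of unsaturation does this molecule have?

Atom tally by fragment:
  CH3SCH2 → C:2 H:5 S:1
  CH2 → C:1 H:2
  CH2 → C:1 H:2
  CH2 → C:1 H:2
  CH2 → C:1 H:2
  CH2 → C:1 H:2
  CH2 → C:1 H:2
  CH2 → C:1 H:2
  CH2 → C:1 H:2
  CH3 → C:1 H:3
Element totals:
  C: 11
  H: 24
  S: 1
Molecular formula: C11H24S.
DoU = (2C + 2 + N − H − X) / 2 = (2·11 + 2 + 0 − 24 − 0) / 2 = 0.

0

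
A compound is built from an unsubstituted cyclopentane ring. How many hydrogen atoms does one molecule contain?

10

Atom tally by fragment:
  cyclopentane ring core → C:5 H:10
Element totals:
  C: 5
  H: 10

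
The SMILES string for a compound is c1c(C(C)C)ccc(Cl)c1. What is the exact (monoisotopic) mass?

Atom tally by fragment:
  benzene ring core → C:6 H:6
  (− 2 ring H displaced by substituents)
  + CH(CH3)2 → C:3 H:7
  + Cl → Cl:1
Element totals:
  C: 9
  H: 11
  Cl: 1
Molecular formula: C9H11Cl.
  M = 9(12.0) + 11(1.007825) + 34.968853
    = 108.000000 + 11.086075 + 34.968853 = 154.054928

154.0549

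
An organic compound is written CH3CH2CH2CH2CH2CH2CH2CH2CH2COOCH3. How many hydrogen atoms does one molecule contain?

Atom tally by fragment:
  CH3 → C:1 H:3
  CH2 → C:1 H:2
  CH2 → C:1 H:2
  CH2 → C:1 H:2
  CH2 → C:1 H:2
  CH2 → C:1 H:2
  CH2 → C:1 H:2
  CH2 → C:1 H:2
  CH2COOCH3 → C:3 H:5 O:2
Element totals:
  C: 11
  H: 22
  O: 2

22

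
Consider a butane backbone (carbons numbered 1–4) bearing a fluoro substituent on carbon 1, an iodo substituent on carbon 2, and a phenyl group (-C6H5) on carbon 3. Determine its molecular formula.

Atom tally by fragment:
  FCH2 → C:1 H:2 F:1
  CH(I) → C:1 H:1 I:1
  CH(C6H5) → C:7 H:6
  CH3 → C:1 H:3
Element totals:
  C: 10
  H: 12
  F: 1
  I: 1

C10H12FI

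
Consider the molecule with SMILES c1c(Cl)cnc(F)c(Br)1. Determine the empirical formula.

C5H2BrClFN

Atom tally by fragment:
  pyridine ring core → C:5 H:5 N:1
  (− 3 ring H displaced by substituents)
  + Cl → Cl:1
  + F → F:1
  + Br → Br:1
Element totals:
  C: 5
  H: 2
  Br: 1
  Cl: 1
  F: 1
  N: 1
Molecular formula: C5H2BrClFN.
gcd of subscripts (1, 5, 1, 1, 2, 1) = 1, so the empirical formula equals the molecular formula.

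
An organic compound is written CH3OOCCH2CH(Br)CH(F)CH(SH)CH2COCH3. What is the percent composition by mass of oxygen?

15.94%

Element totals:
  C: 9
  H: 14
  Br: 1
  F: 1
  O: 3
  S: 1
Molecular formula: C9H14BrFO3S.
Molar mass = 301.170 g/mol.
Mass from O: 3 × 15.999 = 47.997 g/mol.
%O = 47.997 / 301.170 × 100 = 15.94%.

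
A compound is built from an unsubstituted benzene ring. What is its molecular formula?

Atom tally by fragment:
  benzene ring core → C:6 H:6
Element totals:
  C: 6
  H: 6

C6H6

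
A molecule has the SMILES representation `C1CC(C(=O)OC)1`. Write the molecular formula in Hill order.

C5H8O2

Atom tally by fragment:
  cyclopropane ring core → C:3 H:6
  (− 1 ring H displaced by substituents)
  + COOCH3 → C:2 H:3 O:2
Element totals:
  C: 5
  H: 8
  O: 2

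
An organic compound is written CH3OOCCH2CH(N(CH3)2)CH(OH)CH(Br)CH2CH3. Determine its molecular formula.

Atom tally by fragment:
  CH3OOCCH2 → C:3 H:5 O:2
  CH(N(CH3)2) → C:3 H:7 N:1
  CH(OH) → C:1 H:2 O:1
  CH(Br) → C:1 H:1 Br:1
  CH2 → C:1 H:2
  CH3 → C:1 H:3
Element totals:
  C: 10
  H: 20
  Br: 1
  N: 1
  O: 3

C10H20BrNO3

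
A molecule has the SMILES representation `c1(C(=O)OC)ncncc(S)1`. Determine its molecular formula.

C6H6N2O2S

Atom tally by fragment:
  pyrimidine ring core → C:4 H:4 N:2
  (− 2 ring H displaced by substituents)
  + COOCH3 → C:2 H:3 O:2
  + SH → S:1 H:1
Element totals:
  C: 6
  H: 6
  N: 2
  O: 2
  S: 1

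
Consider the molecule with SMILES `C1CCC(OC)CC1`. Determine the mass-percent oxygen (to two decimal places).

14.01%

Atom tally by fragment:
  cyclohexane ring core → C:6 H:12
  (− 1 ring H displaced by substituents)
  + OCH3 → C:1 H:3 O:1
Element totals:
  C: 7
  H: 14
  O: 1
Molecular formula: C7H14O.
Molar mass = 114.188 g/mol.
Mass from O: 1 × 15.999 = 15.999 g/mol.
%O = 15.999 / 114.188 × 100 = 14.01%.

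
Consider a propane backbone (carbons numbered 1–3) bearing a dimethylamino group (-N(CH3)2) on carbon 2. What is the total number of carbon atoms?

5

Atom tally by fragment:
  CH3 → C:1 H:3
  CH(N(CH3)2) → C:3 H:7 N:1
  CH3 → C:1 H:3
Element totals:
  C: 5
  H: 13
  N: 1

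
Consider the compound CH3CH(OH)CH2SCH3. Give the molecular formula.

C4H10OS

Atom tally by fragment:
  CH3 → C:1 H:3
  CH(OH) → C:1 H:2 O:1
  CH2SCH3 → C:2 H:5 S:1
Element totals:
  C: 4
  H: 10
  O: 1
  S: 1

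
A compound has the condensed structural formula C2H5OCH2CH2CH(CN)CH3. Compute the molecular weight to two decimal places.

Atom tally by fragment:
  C2H5OCH2 → C:3 H:7 O:1
  CH2 → C:1 H:2
  CH(CN) → C:2 H:1 N:1
  CH3 → C:1 H:3
Element totals:
  C: 7
  H: 13
  N: 1
  O: 1
Molecular formula: C7H13NO.
  M = 7(12.011) + 13(1.008) + 14.007 + 15.999
    = 84.077 + 13.104 + 14.007 + 15.999 = 127.187

127.19 g/mol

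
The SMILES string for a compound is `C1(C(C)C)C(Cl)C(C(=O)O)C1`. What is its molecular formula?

Atom tally by fragment:
  cyclobutane ring core → C:4 H:8
  (− 3 ring H displaced by substituents)
  + CH(CH3)2 → C:3 H:7
  + Cl → Cl:1
  + COOH → C:1 H:1 O:2
Element totals:
  C: 8
  H: 13
  Cl: 1
  O: 2

C8H13ClO2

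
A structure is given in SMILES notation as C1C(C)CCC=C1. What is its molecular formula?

C7H12

Atom tally by fragment:
  cyclohexene ring core → C:6 H:10
  (− 1 ring H displaced by substituents)
  + CH3 → C:1 H:3
Element totals:
  C: 7
  H: 12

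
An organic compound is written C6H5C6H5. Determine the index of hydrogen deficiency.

Element totals:
  C: 12
  H: 10
Molecular formula: C12H10.
DoU = (2C + 2 + N − H − X) / 2 = (2·12 + 2 + 0 − 10 − 0) / 2 = 8.

8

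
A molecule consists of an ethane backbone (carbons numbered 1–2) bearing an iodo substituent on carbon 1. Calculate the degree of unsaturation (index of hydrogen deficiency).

0

Atom tally by fragment:
  ICH2 → C:1 H:2 I:1
  CH3 → C:1 H:3
Element totals:
  C: 2
  H: 5
  I: 1
Molecular formula: C2H5I.
DoU = (2C + 2 + N − H − X) / 2 = (2·2 + 2 + 0 − 5 − 1) / 2 = 0.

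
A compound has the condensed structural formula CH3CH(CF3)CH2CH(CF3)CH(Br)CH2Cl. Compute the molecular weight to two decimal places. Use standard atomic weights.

335.51 g/mol

Atom tally by fragment:
  CH3 → C:1 H:3
  CH(CF3) → C:2 H:1 F:3
  CH2 → C:1 H:2
  CH(CF3) → C:2 H:1 F:3
  CH(Br) → C:1 H:1 Br:1
  CH2Cl → C:1 H:2 Cl:1
Element totals:
  C: 8
  H: 10
  Br: 1
  Cl: 1
  F: 6
Molecular formula: C8H10BrClF6.
  M = 8(12.011) + 10(1.008) + 79.904 + 35.45 + 6(18.998)
    = 96.088 + 10.080 + 79.904 + 35.450 + 113.988 = 335.510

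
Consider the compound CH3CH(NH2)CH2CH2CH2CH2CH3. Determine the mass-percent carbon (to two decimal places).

72.97%

Atom tally by fragment:
  CH3 → C:1 H:3
  CH(NH2) → C:1 H:3 N:1
  CH2 → C:1 H:2
  CH2 → C:1 H:2
  CH2 → C:1 H:2
  CH2 → C:1 H:2
  CH3 → C:1 H:3
Element totals:
  C: 7
  H: 17
  N: 1
Molecular formula: C7H17N.
Molar mass = 115.220 g/mol.
Mass from C: 7 × 12.011 = 84.077 g/mol.
%C = 84.077 / 115.220 × 100 = 72.97%.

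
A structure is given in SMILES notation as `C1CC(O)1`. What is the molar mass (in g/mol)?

Atom tally by fragment:
  cyclopropane ring core → C:3 H:6
  (− 1 ring H displaced by substituents)
  + OH → O:1 H:1
Element totals:
  C: 3
  H: 6
  O: 1
Molecular formula: C3H6O.
  M = 3(12.011) + 6(1.008) + 15.999
    = 36.033 + 6.048 + 15.999 = 58.080

58.08 g/mol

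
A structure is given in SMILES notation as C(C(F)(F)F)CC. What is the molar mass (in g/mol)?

Atom tally by fragment:
  F3CCH2 → C:2 H:2 F:3
  CH2 → C:1 H:2
  CH3 → C:1 H:3
Element totals:
  C: 4
  H: 7
  F: 3
Molecular formula: C4H7F3.
  M = 4(12.011) + 7(1.008) + 3(18.998)
    = 48.044 + 7.056 + 56.994 = 112.094

112.09 g/mol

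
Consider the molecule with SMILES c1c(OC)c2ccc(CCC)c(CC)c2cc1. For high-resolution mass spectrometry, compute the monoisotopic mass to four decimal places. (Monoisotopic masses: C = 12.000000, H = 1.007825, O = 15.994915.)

228.1514

Atom tally by fragment:
  naphthalene ring system core → C:10 H:8
  (− 3 ring H displaced by substituents)
  + OCH3 → C:1 H:3 O:1
  + CH2CH2CH3 → C:3 H:7
  + C2H5 → C:2 H:5
Element totals:
  C: 16
  H: 20
  O: 1
Molecular formula: C16H20O.
  M = 16(12.0) + 20(1.007825) + 15.994915
    = 192.000000 + 20.156500 + 15.994915 = 228.151415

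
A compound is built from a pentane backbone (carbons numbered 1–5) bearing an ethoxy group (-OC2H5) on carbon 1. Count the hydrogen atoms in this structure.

Atom tally by fragment:
  C2H5OCH2 → C:3 H:7 O:1
  CH2 → C:1 H:2
  CH2 → C:1 H:2
  CH2 → C:1 H:2
  CH3 → C:1 H:3
Element totals:
  C: 7
  H: 16
  O: 1

16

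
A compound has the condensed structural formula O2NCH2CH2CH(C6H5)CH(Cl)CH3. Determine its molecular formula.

C11H14ClNO2

Atom tally by fragment:
  O2NCH2 → C:1 H:2 N:1 O:2
  CH2 → C:1 H:2
  CH(C6H5) → C:7 H:6
  CH(Cl) → C:1 H:1 Cl:1
  CH3 → C:1 H:3
Element totals:
  C: 11
  H: 14
  Cl: 1
  N: 1
  O: 2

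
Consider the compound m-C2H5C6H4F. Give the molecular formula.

C8H9F

Atom tally by fragment:
  benzene ring core → C:6 H:6
  (− 2 ring H displaced by substituents)
  + C2H5 → C:2 H:5
  + F → F:1
Element totals:
  C: 8
  H: 9
  F: 1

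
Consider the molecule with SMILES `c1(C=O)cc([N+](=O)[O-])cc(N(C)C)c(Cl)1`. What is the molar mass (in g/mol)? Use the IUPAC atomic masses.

Atom tally by fragment:
  benzene ring core → C:6 H:6
  (− 4 ring H displaced by substituents)
  + CHO → C:1 H:1 O:1
  + NO2 → N:1 O:2
  + N(CH3)2 → N:1 C:2 H:6
  + Cl → Cl:1
Element totals:
  C: 9
  H: 9
  Cl: 1
  N: 2
  O: 3
Molecular formula: C9H9ClN2O3.
  M = 9(12.011) + 9(1.008) + 35.45 + 2(14.007) + 3(15.999)
    = 108.099 + 9.072 + 35.450 + 28.014 + 47.997 = 228.632

228.63 g/mol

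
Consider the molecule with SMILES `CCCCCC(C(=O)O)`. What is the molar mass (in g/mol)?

Atom tally by fragment:
  CH3 → C:1 H:3
  CH2 → C:1 H:2
  CH2 → C:1 H:2
  CH2 → C:1 H:2
  CH2 → C:1 H:2
  CH2COOH → C:2 H:3 O:2
Element totals:
  C: 7
  H: 14
  O: 2
Molecular formula: C7H14O2.
  M = 7(12.011) + 14(1.008) + 2(15.999)
    = 84.077 + 14.112 + 31.998 = 130.187

130.19 g/mol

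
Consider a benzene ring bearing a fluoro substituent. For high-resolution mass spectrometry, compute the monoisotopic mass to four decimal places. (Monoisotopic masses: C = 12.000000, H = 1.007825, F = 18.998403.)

Atom tally by fragment:
  benzene ring core → C:6 H:6
  (− 1 ring H displaced by substituents)
  + F → F:1
Element totals:
  C: 6
  H: 5
  F: 1
Molecular formula: C6H5F.
  M = 6(12.0) + 5(1.007825) + 18.998403
    = 72.000000 + 5.039125 + 18.998403 = 96.037528

96.0375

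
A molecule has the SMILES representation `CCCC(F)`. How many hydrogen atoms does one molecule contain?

9

Atom tally by fragment:
  CH3 → C:1 H:3
  CH2 → C:1 H:2
  CH2 → C:1 H:2
  CH2F → C:1 H:2 F:1
Element totals:
  C: 4
  H: 9
  F: 1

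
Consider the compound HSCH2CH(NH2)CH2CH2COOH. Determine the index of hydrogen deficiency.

1

Atom tally by fragment:
  HSCH2 → C:1 H:3 S:1
  CH(NH2) → C:1 H:3 N:1
  CH2 → C:1 H:2
  CH2COOH → C:2 H:3 O:2
Element totals:
  C: 5
  H: 11
  N: 1
  O: 2
  S: 1
Molecular formula: C5H11NO2S.
DoU = (2C + 2 + N − H − X) / 2 = (2·5 + 2 + 1 − 11 − 0) / 2 = 1.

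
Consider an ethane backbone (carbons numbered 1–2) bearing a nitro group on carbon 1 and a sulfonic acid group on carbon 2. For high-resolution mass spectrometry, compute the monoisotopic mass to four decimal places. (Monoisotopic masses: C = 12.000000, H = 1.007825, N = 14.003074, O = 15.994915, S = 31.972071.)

154.9888

Atom tally by fragment:
  O2NCH2 → C:1 H:2 N:1 O:2
  CH2SO3H → C:1 H:3 S:1 O:3
Element totals:
  C: 2
  H: 5
  N: 1
  O: 5
  S: 1
Molecular formula: C2H5NO5S.
  M = 2(12.0) + 5(1.007825) + 14.003074 + 5(15.994915) + 31.972071
    = 24.000000 + 5.039125 + 14.003074 + 79.974575 + 31.972071 = 154.988845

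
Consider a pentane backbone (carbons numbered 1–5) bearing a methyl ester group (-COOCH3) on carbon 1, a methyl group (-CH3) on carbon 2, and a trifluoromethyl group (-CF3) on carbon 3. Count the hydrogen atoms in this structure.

Atom tally by fragment:
  CH3OOCCH2 → C:3 H:5 O:2
  CH(CH3) → C:2 H:4
  CH(CF3) → C:2 H:1 F:3
  CH2 → C:1 H:2
  CH3 → C:1 H:3
Element totals:
  C: 9
  H: 15
  F: 3
  O: 2

15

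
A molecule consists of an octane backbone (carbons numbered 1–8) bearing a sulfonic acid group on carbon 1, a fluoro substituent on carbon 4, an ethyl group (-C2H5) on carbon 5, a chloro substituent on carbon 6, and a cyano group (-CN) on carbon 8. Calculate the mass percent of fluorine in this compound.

Atom tally by fragment:
  HO3SCH2 → C:1 H:3 S:1 O:3
  CH2 → C:1 H:2
  CH2 → C:1 H:2
  CH(F) → C:1 H:1 F:1
  CH(C2H5) → C:3 H:6
  CH(Cl) → C:1 H:1 Cl:1
  CH2 → C:1 H:2
  CH2CN → C:2 H:2 N:1
Element totals:
  C: 11
  H: 19
  Cl: 1
  F: 1
  N: 1
  O: 3
  S: 1
Molecular formula: C11H19ClFNO3S.
Molar mass = 299.785 g/mol.
Mass from F: 1 × 18.998 = 18.998 g/mol.
%F = 18.998 / 299.785 × 100 = 6.34%.

6.34%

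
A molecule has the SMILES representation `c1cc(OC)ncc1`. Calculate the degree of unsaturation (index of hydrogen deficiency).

Atom tally by fragment:
  pyridine ring core → C:5 H:5 N:1
  (− 1 ring H displaced by substituents)
  + OCH3 → C:1 H:3 O:1
Element totals:
  C: 6
  H: 7
  N: 1
  O: 1
Molecular formula: C6H7NO.
DoU = (2C + 2 + N − H − X) / 2 = (2·6 + 2 + 1 − 7 − 0) / 2 = 4.

4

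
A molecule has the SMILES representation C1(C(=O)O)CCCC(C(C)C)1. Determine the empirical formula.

Atom tally by fragment:
  cyclopentane ring core → C:5 H:10
  (− 2 ring H displaced by substituents)
  + COOH → C:1 H:1 O:2
  + CH(CH3)2 → C:3 H:7
Element totals:
  C: 9
  H: 16
  O: 2
Molecular formula: C9H16O2.
gcd of subscripts (9, 16, 2) = 1, so the empirical formula equals the molecular formula.

C9H16O2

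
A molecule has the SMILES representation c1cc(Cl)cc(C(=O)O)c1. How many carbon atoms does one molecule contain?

Atom tally by fragment:
  benzene ring core → C:6 H:6
  (− 2 ring H displaced by substituents)
  + Cl → Cl:1
  + COOH → C:1 H:1 O:2
Element totals:
  C: 7
  H: 5
  Cl: 1
  O: 2

7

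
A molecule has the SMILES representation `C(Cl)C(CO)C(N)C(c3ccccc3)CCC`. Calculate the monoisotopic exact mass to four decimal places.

255.1390

Atom tally by fragment:
  ClCH2 → C:1 H:2 Cl:1
  CH(CH2OH) → C:2 H:4 O:1
  CH(NH2) → C:1 H:3 N:1
  CH(C6H5) → C:7 H:6
  CH2 → C:1 H:2
  CH2 → C:1 H:2
  CH3 → C:1 H:3
Element totals:
  C: 14
  H: 22
  Cl: 1
  N: 1
  O: 1
Molecular formula: C14H22ClNO.
  M = 14(12.0) + 22(1.007825) + 34.968853 + 14.003074 + 15.994915
    = 168.000000 + 22.172150 + 34.968853 + 14.003074 + 15.994915 = 255.138992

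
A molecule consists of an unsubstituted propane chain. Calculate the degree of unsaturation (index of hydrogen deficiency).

Atom tally by fragment:
  CH3 → C:1 H:3
  CH2 → C:1 H:2
  CH3 → C:1 H:3
Element totals:
  C: 3
  H: 8
Molecular formula: C3H8.
DoU = (2C + 2 + N − H − X) / 2 = (2·3 + 2 + 0 − 8 − 0) / 2 = 0.

0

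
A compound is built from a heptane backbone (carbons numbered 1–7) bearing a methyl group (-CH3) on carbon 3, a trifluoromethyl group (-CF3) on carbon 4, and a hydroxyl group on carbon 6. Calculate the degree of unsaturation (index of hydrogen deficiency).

0

Atom tally by fragment:
  CH3 → C:1 H:3
  CH2 → C:1 H:2
  CH(CH3) → C:2 H:4
  CH(CF3) → C:2 H:1 F:3
  CH2 → C:1 H:2
  CH(OH) → C:1 H:2 O:1
  CH3 → C:1 H:3
Element totals:
  C: 9
  H: 17
  F: 3
  O: 1
Molecular formula: C9H17F3O.
DoU = (2C + 2 + N − H − X) / 2 = (2·9 + 2 + 0 − 17 − 3) / 2 = 0.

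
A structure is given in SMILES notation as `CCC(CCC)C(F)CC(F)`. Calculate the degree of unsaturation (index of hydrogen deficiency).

Atom tally by fragment:
  CH3 → C:1 H:3
  CH2 → C:1 H:2
  CH(CH2CH2CH3) → C:4 H:8
  CH(F) → C:1 H:1 F:1
  CH2 → C:1 H:2
  CH2F → C:1 H:2 F:1
Element totals:
  C: 9
  H: 18
  F: 2
Molecular formula: C9H18F2.
DoU = (2C + 2 + N − H − X) / 2 = (2·9 + 2 + 0 − 18 − 2) / 2 = 0.

0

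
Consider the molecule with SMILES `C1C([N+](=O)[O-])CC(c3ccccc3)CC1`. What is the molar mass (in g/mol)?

Atom tally by fragment:
  cyclohexane ring core → C:6 H:12
  (− 2 ring H displaced by substituents)
  + NO2 → N:1 O:2
  + C6H5 → C:6 H:5
Element totals:
  C: 12
  H: 15
  N: 1
  O: 2
Molecular formula: C12H15NO2.
  M = 12(12.011) + 15(1.008) + 14.007 + 2(15.999)
    = 144.132 + 15.120 + 14.007 + 31.998 = 205.257

205.26 g/mol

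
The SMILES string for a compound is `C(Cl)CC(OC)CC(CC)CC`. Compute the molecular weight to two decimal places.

192.73 g/mol

Atom tally by fragment:
  ClCH2 → C:1 H:2 Cl:1
  CH2 → C:1 H:2
  CH(OCH3) → C:2 H:4 O:1
  CH2 → C:1 H:2
  CH(C2H5) → C:3 H:6
  CH2 → C:1 H:2
  CH3 → C:1 H:3
Element totals:
  C: 10
  H: 21
  Cl: 1
  O: 1
Molecular formula: C10H21ClO.
  M = 10(12.011) + 21(1.008) + 35.45 + 15.999
    = 120.110 + 21.168 + 35.450 + 15.999 = 192.727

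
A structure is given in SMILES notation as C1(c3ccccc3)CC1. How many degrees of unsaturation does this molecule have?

5

Atom tally by fragment:
  cyclopropane ring core → C:3 H:6
  (− 1 ring H displaced by substituents)
  + C6H5 → C:6 H:5
Element totals:
  C: 9
  H: 10
Molecular formula: C9H10.
DoU = (2C + 2 + N − H − X) / 2 = (2·9 + 2 + 0 − 10 − 0) / 2 = 5.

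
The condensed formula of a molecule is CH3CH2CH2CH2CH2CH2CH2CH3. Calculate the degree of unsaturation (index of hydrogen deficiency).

Atom tally by fragment:
  CH3 → C:1 H:3
  CH2 → C:1 H:2
  CH2 → C:1 H:2
  CH2 → C:1 H:2
  CH2 → C:1 H:2
  CH2 → C:1 H:2
  CH2 → C:1 H:2
  CH3 → C:1 H:3
Element totals:
  C: 8
  H: 18
Molecular formula: C8H18.
DoU = (2C + 2 + N − H − X) / 2 = (2·8 + 2 + 0 − 18 − 0) / 2 = 0.

0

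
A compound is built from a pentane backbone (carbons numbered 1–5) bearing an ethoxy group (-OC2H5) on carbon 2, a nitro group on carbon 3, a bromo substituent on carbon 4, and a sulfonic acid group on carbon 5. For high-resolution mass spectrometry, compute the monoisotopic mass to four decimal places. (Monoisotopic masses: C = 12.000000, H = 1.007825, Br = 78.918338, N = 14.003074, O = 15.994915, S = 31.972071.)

Atom tally by fragment:
  CH3 → C:1 H:3
  CH(OC2H5) → C:3 H:6 O:1
  CH(NO2) → C:1 H:1 N:1 O:2
  CH(Br) → C:1 H:1 Br:1
  CH2SO3H → C:1 H:3 S:1 O:3
Element totals:
  C: 7
  H: 14
  Br: 1
  N: 1
  O: 6
  S: 1
Molecular formula: C7H14BrNO6S.
  M = 7(12.0) + 14(1.007825) + 78.918338 + 14.003074 + 6(15.994915) + 31.972071
    = 84.000000 + 14.109550 + 78.918338 + 14.003074 + 95.969490 + 31.972071 = 318.972523

318.9725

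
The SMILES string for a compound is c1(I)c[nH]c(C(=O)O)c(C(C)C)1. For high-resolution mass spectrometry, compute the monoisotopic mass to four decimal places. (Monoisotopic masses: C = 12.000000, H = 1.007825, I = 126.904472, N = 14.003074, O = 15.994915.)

278.9756

Atom tally by fragment:
  pyrrole ring core → C:4 H:5 N:1
  (− 3 ring H displaced by substituents)
  + I → I:1
  + COOH → C:1 H:1 O:2
  + CH(CH3)2 → C:3 H:7
Element totals:
  C: 8
  H: 10
  I: 1
  N: 1
  O: 2
Molecular formula: C8H10INO2.
  M = 8(12.0) + 10(1.007825) + 126.904472 + 14.003074 + 2(15.994915)
    = 96.000000 + 10.078250 + 126.904472 + 14.003074 + 31.989830 = 278.975626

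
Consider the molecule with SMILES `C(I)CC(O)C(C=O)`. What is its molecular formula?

Atom tally by fragment:
  ICH2 → C:1 H:2 I:1
  CH2 → C:1 H:2
  CH(OH) → C:1 H:2 O:1
  CH2CHO → C:2 H:3 O:1
Element totals:
  C: 5
  H: 9
  I: 1
  O: 2

C5H9IO2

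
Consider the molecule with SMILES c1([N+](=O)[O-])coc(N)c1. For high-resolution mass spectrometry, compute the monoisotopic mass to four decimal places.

128.0222

Atom tally by fragment:
  furan ring core → C:4 H:4 O:1
  (− 2 ring H displaced by substituents)
  + NO2 → N:1 O:2
  + NH2 → N:1 H:2
Element totals:
  C: 4
  H: 4
  N: 2
  O: 3
Molecular formula: C4H4N2O3.
  M = 4(12.0) + 4(1.007825) + 2(14.003074) + 3(15.994915)
    = 48.000000 + 4.031300 + 28.006148 + 47.984745 = 128.022193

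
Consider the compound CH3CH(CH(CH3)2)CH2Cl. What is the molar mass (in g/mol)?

Atom tally by fragment:
  CH3 → C:1 H:3
  CH(CH(CH3)2) → C:4 H:8
  CH2Cl → C:1 H:2 Cl:1
Element totals:
  C: 6
  H: 13
  Cl: 1
Molecular formula: C6H13Cl.
  M = 6(12.011) + 13(1.008) + 35.45
    = 72.066 + 13.104 + 35.450 = 120.620

120.62 g/mol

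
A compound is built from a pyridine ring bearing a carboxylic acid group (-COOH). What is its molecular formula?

Atom tally by fragment:
  pyridine ring core → C:5 H:5 N:1
  (− 1 ring H displaced by substituents)
  + COOH → C:1 H:1 O:2
Element totals:
  C: 6
  H: 5
  N: 1
  O: 2

C6H5NO2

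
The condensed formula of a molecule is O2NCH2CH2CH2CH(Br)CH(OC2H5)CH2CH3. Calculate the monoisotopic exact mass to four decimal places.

267.0470

Element totals:
  C: 9
  H: 18
  Br: 1
  N: 1
  O: 3
Molecular formula: C9H18BrNO3.
  M = 9(12.0) + 18(1.007825) + 78.918338 + 14.003074 + 3(15.994915)
    = 108.000000 + 18.140850 + 78.918338 + 14.003074 + 47.984745 = 267.047007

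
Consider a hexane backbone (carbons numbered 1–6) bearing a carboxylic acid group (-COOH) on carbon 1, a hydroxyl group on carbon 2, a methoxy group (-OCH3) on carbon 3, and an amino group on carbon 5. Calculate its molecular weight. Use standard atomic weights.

Atom tally by fragment:
  HOOCCH2 → C:2 H:3 O:2
  CH(OH) → C:1 H:2 O:1
  CH(OCH3) → C:2 H:4 O:1
  CH2 → C:1 H:2
  CH(NH2) → C:1 H:3 N:1
  CH3 → C:1 H:3
Element totals:
  C: 8
  H: 17
  N: 1
  O: 4
Molecular formula: C8H17NO4.
  M = 8(12.011) + 17(1.008) + 14.007 + 4(15.999)
    = 96.088 + 17.136 + 14.007 + 63.996 = 191.227

191.23 g/mol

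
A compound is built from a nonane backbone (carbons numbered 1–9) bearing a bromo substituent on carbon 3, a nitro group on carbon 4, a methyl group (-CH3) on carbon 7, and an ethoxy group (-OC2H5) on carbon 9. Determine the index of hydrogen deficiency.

1

Atom tally by fragment:
  CH3 → C:1 H:3
  CH2 → C:1 H:2
  CH(Br) → C:1 H:1 Br:1
  CH(NO2) → C:1 H:1 N:1 O:2
  CH2 → C:1 H:2
  CH2 → C:1 H:2
  CH(CH3) → C:2 H:4
  CH2 → C:1 H:2
  CH2OC2H5 → C:3 H:7 O:1
Element totals:
  C: 12
  H: 24
  Br: 1
  N: 1
  O: 3
Molecular formula: C12H24BrNO3.
DoU = (2C + 2 + N − H − X) / 2 = (2·12 + 2 + 1 − 24 − 1) / 2 = 1.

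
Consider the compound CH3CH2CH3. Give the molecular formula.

C3H8

Atom tally by fragment:
  CH3 → C:1 H:3
  CH2 → C:1 H:2
  CH3 → C:1 H:3
Element totals:
  C: 3
  H: 8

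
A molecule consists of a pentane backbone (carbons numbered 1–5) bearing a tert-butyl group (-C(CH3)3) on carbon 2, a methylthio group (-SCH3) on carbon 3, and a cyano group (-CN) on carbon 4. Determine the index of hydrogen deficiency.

2

Atom tally by fragment:
  CH3 → C:1 H:3
  CH(C(CH3)3) → C:5 H:10
  CH(SCH3) → C:2 H:4 S:1
  CH(CN) → C:2 H:1 N:1
  CH3 → C:1 H:3
Element totals:
  C: 11
  H: 21
  N: 1
  S: 1
Molecular formula: C11H21NS.
DoU = (2C + 2 + N − H − X) / 2 = (2·11 + 2 + 1 − 21 − 0) / 2 = 2.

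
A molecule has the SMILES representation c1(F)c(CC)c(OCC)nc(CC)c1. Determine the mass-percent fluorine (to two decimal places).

Atom tally by fragment:
  pyridine ring core → C:5 H:5 N:1
  (− 4 ring H displaced by substituents)
  + F → F:1
  + C2H5 → C:2 H:5
  + OC2H5 → C:2 H:5 O:1
  + C2H5 → C:2 H:5
Element totals:
  C: 11
  H: 16
  F: 1
  N: 1
  O: 1
Molecular formula: C11H16FNO.
Molar mass = 197.253 g/mol.
Mass from F: 1 × 18.998 = 18.998 g/mol.
%F = 18.998 / 197.253 × 100 = 9.63%.

9.63%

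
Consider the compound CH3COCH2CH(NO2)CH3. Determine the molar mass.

Atom tally by fragment:
  CH3COCH2 → C:3 H:5 O:1
  CH(NO2) → C:1 H:1 N:1 O:2
  CH3 → C:1 H:3
Element totals:
  C: 5
  H: 9
  N: 1
  O: 3
Molecular formula: C5H9NO3.
  M = 5(12.011) + 9(1.008) + 14.007 + 3(15.999)
    = 60.055 + 9.072 + 14.007 + 47.997 = 131.131

131.13 g/mol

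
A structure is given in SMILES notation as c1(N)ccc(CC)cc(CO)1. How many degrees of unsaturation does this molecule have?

Atom tally by fragment:
  benzene ring core → C:6 H:6
  (− 3 ring H displaced by substituents)
  + NH2 → N:1 H:2
  + C2H5 → C:2 H:5
  + CH2OH → C:1 H:3 O:1
Element totals:
  C: 9
  H: 13
  N: 1
  O: 1
Molecular formula: C9H13NO.
DoU = (2C + 2 + N − H − X) / 2 = (2·9 + 2 + 1 − 13 − 0) / 2 = 4.

4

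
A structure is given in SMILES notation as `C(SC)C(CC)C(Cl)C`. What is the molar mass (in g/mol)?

Atom tally by fragment:
  CH3SCH2 → C:2 H:5 S:1
  CH(C2H5) → C:3 H:6
  CH(Cl) → C:1 H:1 Cl:1
  CH3 → C:1 H:3
Element totals:
  C: 7
  H: 15
  Cl: 1
  S: 1
Molecular formula: C7H15ClS.
  M = 7(12.011) + 15(1.008) + 35.45 + 32.06
    = 84.077 + 15.120 + 35.450 + 32.060 = 166.707

166.71 g/mol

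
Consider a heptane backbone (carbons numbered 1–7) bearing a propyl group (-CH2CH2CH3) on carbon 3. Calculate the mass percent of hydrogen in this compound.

15.59%

Atom tally by fragment:
  CH3 → C:1 H:3
  CH2 → C:1 H:2
  CH(CH2CH2CH3) → C:4 H:8
  CH2 → C:1 H:2
  CH2 → C:1 H:2
  CH2 → C:1 H:2
  CH3 → C:1 H:3
Element totals:
  C: 10
  H: 22
Molecular formula: C10H22.
Molar mass = 142.286 g/mol.
Mass from H: 22 × 1.008 = 22.176 g/mol.
%H = 22.176 / 142.286 × 100 = 15.59%.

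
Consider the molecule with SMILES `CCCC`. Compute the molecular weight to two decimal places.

58.12 g/mol

Atom tally by fragment:
  CH3 → C:1 H:3
  CH2 → C:1 H:2
  CH2 → C:1 H:2
  CH3 → C:1 H:3
Element totals:
  C: 4
  H: 10
Molecular formula: C4H10.
  M = 4(12.011) + 10(1.008)
    = 48.044 + 10.080 = 58.124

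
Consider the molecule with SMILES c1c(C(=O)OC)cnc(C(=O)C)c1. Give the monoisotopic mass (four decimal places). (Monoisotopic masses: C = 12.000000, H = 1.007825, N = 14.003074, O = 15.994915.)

Atom tally by fragment:
  pyridine ring core → C:5 H:5 N:1
  (− 2 ring H displaced by substituents)
  + COOCH3 → C:2 H:3 O:2
  + COCH3 → C:2 H:3 O:1
Element totals:
  C: 9
  H: 9
  N: 1
  O: 3
Molecular formula: C9H9NO3.
  M = 9(12.0) + 9(1.007825) + 14.003074 + 3(15.994915)
    = 108.000000 + 9.070425 + 14.003074 + 47.984745 = 179.058244

179.0582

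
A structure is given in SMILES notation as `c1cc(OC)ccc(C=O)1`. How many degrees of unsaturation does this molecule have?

5

Atom tally by fragment:
  benzene ring core → C:6 H:6
  (− 2 ring H displaced by substituents)
  + OCH3 → C:1 H:3 O:1
  + CHO → C:1 H:1 O:1
Element totals:
  C: 8
  H: 8
  O: 2
Molecular formula: C8H8O2.
DoU = (2C + 2 + N − H − X) / 2 = (2·8 + 2 + 0 − 8 − 0) / 2 = 5.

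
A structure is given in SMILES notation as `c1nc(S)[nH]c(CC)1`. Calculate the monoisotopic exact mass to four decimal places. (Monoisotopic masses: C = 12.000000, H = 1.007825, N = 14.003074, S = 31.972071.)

Atom tally by fragment:
  imidazole ring core → C:3 H:4 N:2
  (− 2 ring H displaced by substituents)
  + SH → S:1 H:1
  + C2H5 → C:2 H:5
Element totals:
  C: 5
  H: 8
  N: 2
  S: 1
Molecular formula: C5H8N2S.
  M = 5(12.0) + 8(1.007825) + 2(14.003074) + 31.972071
    = 60.000000 + 8.062600 + 28.006148 + 31.972071 = 128.040819

128.0408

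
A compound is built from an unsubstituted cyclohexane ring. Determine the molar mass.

Atom tally by fragment:
  cyclohexane ring core → C:6 H:12
Element totals:
  C: 6
  H: 12
Molecular formula: C6H12.
  M = 6(12.011) + 12(1.008)
    = 72.066 + 12.096 = 84.162

84.16 g/mol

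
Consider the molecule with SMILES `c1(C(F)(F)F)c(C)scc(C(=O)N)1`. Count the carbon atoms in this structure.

Atom tally by fragment:
  thiophene ring core → C:4 H:4 S:1
  (− 3 ring H displaced by substituents)
  + CF3 → C:1 F:3
  + CH3 → C:1 H:3
  + CONH2 → C:1 H:2 O:1 N:1
Element totals:
  C: 7
  H: 6
  F: 3
  N: 1
  O: 1
  S: 1

7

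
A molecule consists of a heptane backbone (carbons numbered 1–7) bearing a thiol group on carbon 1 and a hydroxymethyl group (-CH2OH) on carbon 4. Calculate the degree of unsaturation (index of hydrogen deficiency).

Atom tally by fragment:
  HSCH2 → C:1 H:3 S:1
  CH2 → C:1 H:2
  CH2 → C:1 H:2
  CH(CH2OH) → C:2 H:4 O:1
  CH2 → C:1 H:2
  CH2 → C:1 H:2
  CH3 → C:1 H:3
Element totals:
  C: 8
  H: 18
  O: 1
  S: 1
Molecular formula: C8H18OS.
DoU = (2C + 2 + N − H − X) / 2 = (2·8 + 2 + 0 − 18 − 0) / 2 = 0.

0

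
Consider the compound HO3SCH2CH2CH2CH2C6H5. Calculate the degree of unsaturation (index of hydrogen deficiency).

Atom tally by fragment:
  HO3SCH2 → C:1 H:3 S:1 O:3
  CH2 → C:1 H:2
  CH2 → C:1 H:2
  CH2C6H5 → C:7 H:7
Element totals:
  C: 10
  H: 14
  O: 3
  S: 1
Molecular formula: C10H14O3S.
DoU = (2C + 2 + N − H − X) / 2 = (2·10 + 2 + 0 − 14 − 0) / 2 = 4.

4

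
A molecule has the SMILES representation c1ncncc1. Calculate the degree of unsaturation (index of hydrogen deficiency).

Atom tally by fragment:
  pyrimidine ring core → C:4 H:4 N:2
Element totals:
  C: 4
  H: 4
  N: 2
Molecular formula: C4H4N2.
DoU = (2C + 2 + N − H − X) / 2 = (2·4 + 2 + 2 − 4 − 0) / 2 = 4.

4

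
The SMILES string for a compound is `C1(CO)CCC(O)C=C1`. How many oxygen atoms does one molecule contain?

2

Atom tally by fragment:
  cyclohexene ring core → C:6 H:10
  (− 2 ring H displaced by substituents)
  + CH2OH → C:1 H:3 O:1
  + OH → O:1 H:1
Element totals:
  C: 7
  H: 12
  O: 2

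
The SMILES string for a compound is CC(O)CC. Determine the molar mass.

74.12 g/mol

Atom tally by fragment:
  CH3 → C:1 H:3
  CH(OH) → C:1 H:2 O:1
  CH2 → C:1 H:2
  CH3 → C:1 H:3
Element totals:
  C: 4
  H: 10
  O: 1
Molecular formula: C4H10O.
  M = 4(12.011) + 10(1.008) + 15.999
    = 48.044 + 10.080 + 15.999 = 74.123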